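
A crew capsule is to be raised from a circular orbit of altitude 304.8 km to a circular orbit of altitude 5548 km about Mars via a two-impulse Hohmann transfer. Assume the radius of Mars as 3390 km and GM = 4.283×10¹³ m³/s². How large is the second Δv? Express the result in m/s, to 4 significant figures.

Δv ≈ 514.8 m/s

r₁ = 3390 + 304.8 = 3694.8 km = 3.6948×10⁶ m.
r₂ = 3390 + 5548 = 8938.0 km = 8.9380×10⁶ m.
Transfer ellipse a_t = (r₁ + r₂)/2 = 6.316×10⁶ m.
At r₁: circular v_c1 = √(μ/r₁) = 3405 m/s; transfer-periapsis v_p = √[μ(2/r₁ − 1/a_t)] = 4050 m/s.
At r₂: circular v_c2 = √(μ/r₂) = 2189 m/s; transfer-apoapsis v_a = √[μ(2/r₂ − 1/a_t)] = 1674 m/s.
Δv₂ = v_c2 − v_a = 514.8 m/s.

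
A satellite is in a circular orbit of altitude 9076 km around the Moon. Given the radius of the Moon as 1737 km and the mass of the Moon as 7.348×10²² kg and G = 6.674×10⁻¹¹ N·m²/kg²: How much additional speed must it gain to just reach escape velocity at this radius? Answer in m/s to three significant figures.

μ = GM = 6.674×10⁻¹¹ × 7.348×10²² = 4.904×10¹² m³/s².
r = 1737 + 9076 = 10813 km = 1.0813×10⁷ m.
Circular speed v_c = √(μ/r) = 673.4 m/s.
Escape speed v_esc = √(2μ/r) = √2 × v_c = 952.4 m/s.
Δv = v_esc − v_c = 279.0 m/s.

Δv ≈ 279 m/s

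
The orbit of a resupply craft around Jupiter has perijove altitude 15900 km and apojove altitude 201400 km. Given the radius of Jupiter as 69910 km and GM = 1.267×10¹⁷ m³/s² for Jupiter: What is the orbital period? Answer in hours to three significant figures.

T ≈ 11.7 hours

r_p = 69910 + 15900 = 85810 km = 8.5810×10⁷ m.
r_a = 69910 + 201400 = 271310 km = 2.7131×10⁸ m.
Semi-major axis a = (r_p + r_a)/2 = (85810 + 2.7131×10⁵)/2 = 1.7856×10⁵ km = 1.786×10⁸ m.
By Kepler's third law T = 2π√(a³/μ) = 2π × 6.703×10³ = 4.212×10⁴ s.
= 11.70 hours.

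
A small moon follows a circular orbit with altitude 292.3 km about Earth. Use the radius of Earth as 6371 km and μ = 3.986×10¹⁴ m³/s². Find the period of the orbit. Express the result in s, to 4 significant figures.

T ≈ 5413 s

r = 6371 + 292.3 = 6663.3 km = 6.6633×10⁶ m.
Kepler's third law: T = 2π√(r³/μ) = 2π√((6.663×10⁶)³ / 3.986×10¹⁴).
r³/μ = 7.422×10⁵ s², so T = 2π × 8.615×10² = 5.413×10³ s.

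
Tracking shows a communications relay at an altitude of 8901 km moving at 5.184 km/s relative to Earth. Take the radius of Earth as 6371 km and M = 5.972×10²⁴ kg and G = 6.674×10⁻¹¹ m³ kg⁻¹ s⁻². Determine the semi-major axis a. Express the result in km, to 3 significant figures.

a ≈ 15700 km

μ = GM = 6.674×10⁻¹¹ × 5.972×10²⁴ = 3.986×10¹⁴ m³/s².
r = 6371 + 8901 = 15272 km = 1.527×10⁷ m.
Specific orbital energy ε = v²/2 − μ/r = (5184)²/2 − 3.986×10¹⁴/1.527×10⁷ = -1.266×10⁷ J/kg.
Since ε = −μ/(2a), a = −μ/(2ε) = 1.574×10⁷ m = 15740 km.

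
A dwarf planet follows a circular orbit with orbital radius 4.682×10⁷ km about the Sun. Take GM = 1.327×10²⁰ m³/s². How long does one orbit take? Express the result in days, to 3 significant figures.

T ≈ 64.0 days

r = 4.682×10⁷ km = 4.682×10¹⁰ m.
Kepler's third law: T = 2π√(r³/μ) = 2π√((4.682×10¹⁰)³ / 1.327×10²⁰).
r³/μ = 7.734×10¹¹ s², so T = 2π × 8.795×10⁵ = 5.526×10⁶ s.
Converting: 5.526×10⁶ s ÷ 86400 = 63.96 days.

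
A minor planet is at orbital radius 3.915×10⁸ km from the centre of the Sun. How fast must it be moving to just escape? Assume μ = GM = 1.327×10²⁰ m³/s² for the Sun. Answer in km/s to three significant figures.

v_esc ≈ 26.0 km/s

r = 3.915×10⁸ km = 3.915×10¹¹ m.
Escape speed v_esc = √(2μ/r) = √(2 × 1.327×10²⁰ / 3.915×10¹¹) = √(6.779×10⁸) = 26040 m/s.
= 26.04 km/s.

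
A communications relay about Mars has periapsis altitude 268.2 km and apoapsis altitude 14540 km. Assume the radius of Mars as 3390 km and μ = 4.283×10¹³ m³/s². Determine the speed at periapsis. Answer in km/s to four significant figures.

v ≈ 4.410 km/s

r_p = 3390 + 268.2 = 3658.2 km = 3.6582×10⁶ m.
r_a = 3390 + 14540 = 17930 km = 1.7930×10⁷ m.
Semi-major axis a = (r_p + r_a)/2 = 10794 km = 1.079×10⁷ m.
Vis-viva: v² = μ(2/r − 1/a) = 4.283×10¹³ × (5.467×10⁻⁷ − 9.264×10⁻⁸) = 1.945×10⁷ m²/s².
v = 4410 m/s = 4.410 km/s.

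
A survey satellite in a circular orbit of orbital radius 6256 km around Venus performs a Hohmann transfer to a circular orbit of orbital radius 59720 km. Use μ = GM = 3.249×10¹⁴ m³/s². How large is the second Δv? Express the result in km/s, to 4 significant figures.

Δv ≈ 1.317 km/s

r₁ = 6256 km = 6.256×10⁶ m.
r₂ = 59720 km = 5.972×10⁷ m.
Transfer ellipse a_t = (r₁ + r₂)/2 = 3.299×10⁷ m.
At r₁: circular v_c1 = √(μ/r₁) = 7207 m/s; transfer-periapsis v_p = √[μ(2/r₁ − 1/a_t)] = 9696 m/s.
At r₂: circular v_c2 = √(μ/r₂) = 2332 m/s; transfer-apoapsis v_a = √[μ(2/r₂ − 1/a_t)] = 1016 m/s.
Δv₂ = v_c2 − v_a = 1317 m/s.
= 1.317 km/s.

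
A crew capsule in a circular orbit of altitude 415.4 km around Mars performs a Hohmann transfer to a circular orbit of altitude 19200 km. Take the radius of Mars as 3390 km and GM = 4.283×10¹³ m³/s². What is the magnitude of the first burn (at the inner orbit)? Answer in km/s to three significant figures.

Δv ≈ 1.03 km/s

r₁ = 3390 + 415.4 = 3805.4 km = 3.8054×10⁶ m.
r₂ = 3390 + 19200 = 22590 km = 2.2590×10⁷ m.
Transfer ellipse a_t = (r₁ + r₂)/2 = 1.320×10⁷ m.
At r₁: circular v_c1 = √(μ/r₁) = 3355 m/s; transfer-periapsis v_p = √[μ(2/r₁ − 1/a_t)] = 4389 m/s.
Δv₁ = v_p − v_c1 = 1034 m/s.
= 1.034 km/s.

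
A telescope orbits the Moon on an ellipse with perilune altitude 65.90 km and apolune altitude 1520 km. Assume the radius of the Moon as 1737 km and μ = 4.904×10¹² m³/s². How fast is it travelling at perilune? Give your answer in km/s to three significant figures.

v ≈ 1.87 km/s

r_p = 1737 + 65.90 = 1802.9 km = 1.8029×10⁶ m.
r_a = 1737 + 1520 = 3257.0 km = 3.2570×10⁶ m.
Semi-major axis a = (r_p + r_a)/2 = 2529.9 km = 2.530×10⁶ m.
Vis-viva: v² = μ(2/r − 1/a) = 4.904×10¹² × (1.109×10⁻⁶ − 3.953×10⁻⁷) = 3.502×10⁶ m²/s².
v = 1871 m/s = 1.871 km/s.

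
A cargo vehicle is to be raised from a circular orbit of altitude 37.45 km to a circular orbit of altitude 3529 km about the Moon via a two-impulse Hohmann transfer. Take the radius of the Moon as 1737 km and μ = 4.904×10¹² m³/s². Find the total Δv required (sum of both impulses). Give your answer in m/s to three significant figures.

r₁ = 1737 + 37.45 = 1774.5 km = 1.7744×10⁶ m.
r₂ = 1737 + 3529 = 5266.0 km = 5.2660×10⁶ m.
Transfer ellipse a_t = (r₁ + r₂)/2 = 3.520×10⁶ m.
At r₁: circular v_c1 = √(μ/r₁) = 1662 m/s; transfer-perilune v_p = √[μ(2/r₁ − 1/a_t)] = 2033 m/s.
Δv₁ = v_p − v_c1 = 370.9 m/s.
At r₂: circular v_c2 = √(μ/r₂) = 965.0 m/s; transfer-apolune v_a = √[μ(2/r₂ − 1/a_t)] = 685.1 m/s.
Δv₂ = v_c2 − v_a = 279.9 m/s.
Total Δv = Δv₁ + Δv₂ = 650.7 m/s.

Δv_total ≈ 651 m/s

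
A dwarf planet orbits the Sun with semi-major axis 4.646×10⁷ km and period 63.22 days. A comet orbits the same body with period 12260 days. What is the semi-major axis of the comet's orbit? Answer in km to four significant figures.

Kepler's third law: a³ ∝ T², so a₂ = a₁ (T₂/T₁)^(2/3).
T₂/T₁ = 193.9, (T₂/T₁)^(2/3) = 33.50.
a₂ = 4.646×10⁷ × 33.50 = 1.557×10⁹ km.

a₂ ≈ 1.557×10⁹ km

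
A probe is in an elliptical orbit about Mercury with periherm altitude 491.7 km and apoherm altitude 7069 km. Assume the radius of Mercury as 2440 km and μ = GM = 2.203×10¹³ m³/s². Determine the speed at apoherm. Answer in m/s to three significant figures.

v ≈ 1040 m/s

r_p = 2440 + 491.7 = 2931.7 km = 2.9317×10⁶ m.
r_a = 2440 + 7069 = 9509.0 km = 9.5090×10⁶ m.
Semi-major axis a = (r_p + r_a)/2 = 6220.4 km = 6.220×10⁶ m.
Vis-viva: v² = μ(2/r − 1/a) = 2.203×10¹³ × (2.103×10⁻⁷ − 1.608×10⁻⁷) = 1.092×10⁶ m²/s².
v = 1045 m/s.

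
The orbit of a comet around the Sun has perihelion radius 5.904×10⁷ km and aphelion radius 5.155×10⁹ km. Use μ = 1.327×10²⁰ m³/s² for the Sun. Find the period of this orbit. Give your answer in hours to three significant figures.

T ≈ 638000 hours

Semi-major axis a = (r_p + r_a)/2 = (5.9040×10⁷ + 5.1550×10⁹)/2 = 2.6070×10⁹ km = 2.607×10¹² m.
By Kepler's third law T = 2π√(a³/μ) = 2π × 3.654×10⁸ = 2.296×10⁹ s.
= 6.378×10⁵ hours.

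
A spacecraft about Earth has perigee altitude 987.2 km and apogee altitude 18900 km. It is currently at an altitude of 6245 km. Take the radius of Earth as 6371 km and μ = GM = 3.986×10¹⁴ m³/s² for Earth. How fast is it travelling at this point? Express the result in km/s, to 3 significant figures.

v ≈ 6.23 km/s

r_p = 6371 + 987.2 = 7358.2 km = 7.3582×10⁶ m.
r_a = 6371 + 18900 = 25271 km = 2.5271×10⁷ m.
r = 6371 + 6245 = 12616 km = 1.262×10⁷ m.
Semi-major axis a = (r_p + r_a)/2 = 16315 km = 1.631×10⁷ m.
Vis-viva: v² = μ(2/r − 1/a) = 3.986×10¹⁴ × (1.585×10⁻⁷ − 6.129×10⁻⁸) = 3.876×10⁷ m²/s².
v = 6226 m/s = 6.226 km/s.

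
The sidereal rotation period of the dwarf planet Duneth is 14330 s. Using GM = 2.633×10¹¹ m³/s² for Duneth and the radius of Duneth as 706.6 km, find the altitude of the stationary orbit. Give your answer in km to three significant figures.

h_sync ≈ 404 km

A synchronous orbit has period T, so by Kepler's third law a = (μT²/4π²)^(1/3).
μT²/4π² = 2.633×10¹¹ × (1.433×10⁴)² / 39.48 = 1.370×10¹⁸ m³.
a = 1.111×10⁶ m = 1110.5 km.
Altitude h = a − R = 1110.5 − 706.6 = 403.92 km.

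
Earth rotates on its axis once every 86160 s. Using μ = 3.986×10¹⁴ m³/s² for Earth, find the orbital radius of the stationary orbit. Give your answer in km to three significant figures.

A synchronous orbit has period T, so by Kepler's third law a = (μT²/4π²)^(1/3).
μT²/4π² = 3.986×10¹⁴ × (8.616×10⁴)² / 39.48 = 7.495×10²² m³.
a = 4.216×10⁷ m = 42163 km.

r_sync ≈ 42200 km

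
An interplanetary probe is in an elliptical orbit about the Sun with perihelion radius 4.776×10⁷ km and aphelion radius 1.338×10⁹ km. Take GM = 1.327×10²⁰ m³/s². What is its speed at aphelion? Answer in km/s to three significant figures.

Semi-major axis a = (r_p + r_a)/2 = 6.9288×10⁸ km = 6.929×10¹¹ m.
Vis-viva: v² = μ(2/r − 1/a) = 1.327×10²⁰ × (1.495×10⁻¹² − 1.443×10⁻¹²) = 6.836×10⁶ m²/s².
v = 2615 m/s = 2.615 km/s.

v ≈ 2.61 km/s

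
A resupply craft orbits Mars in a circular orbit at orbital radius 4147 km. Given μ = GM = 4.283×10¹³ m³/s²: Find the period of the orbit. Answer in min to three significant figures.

r = 4147 km = 4.147×10⁶ m.
Kepler's third law: T = 2π√(r³/μ) = 2π√((4.147×10⁶)³ / 4.283×10¹³).
r³/μ = 1.665×10⁶ s², so T = 2π × 1.290×10³ = 8.108×10³ s.
Converting: 8.108×10³ s ÷ 60.00 = 135.1 min.

T ≈ 135 min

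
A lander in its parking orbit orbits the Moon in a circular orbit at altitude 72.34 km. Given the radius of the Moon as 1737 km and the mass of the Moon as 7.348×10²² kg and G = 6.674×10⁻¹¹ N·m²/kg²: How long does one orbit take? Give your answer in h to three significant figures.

μ = GM = 6.674×10⁻¹¹ × 7.348×10²² = 4.904×10¹² m³/s².
r = 1737 + 72.34 = 1809.3 km = 1.8093×10⁶ m.
Kepler's third law: T = 2π√(r³/μ) = 2π√((1.809×10⁶)³ / 4.904×10¹²).
r³/μ = 1.208×10⁶ s², so T = 2π × 1.099×10³ = 6.905×10³ s.
Converting: 6.905×10³ s ÷ 3600 = 1.918 h.

T ≈ 1.92 h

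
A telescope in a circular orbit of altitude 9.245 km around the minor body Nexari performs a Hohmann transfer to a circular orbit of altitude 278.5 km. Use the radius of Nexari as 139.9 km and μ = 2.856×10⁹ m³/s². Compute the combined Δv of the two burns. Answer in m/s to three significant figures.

r₁ = 139.9 + 9.245 = 149.15 km = 1.4914×10⁵ m.
r₂ = 139.9 + 278.5 = 418.40 km = 4.1840×10⁵ m.
Transfer ellipse a_t = (r₁ + r₂)/2 = 2.838×10⁵ m.
At r₁: circular v_c1 = √(μ/r₁) = 138.4 m/s; transfer-periapsis v_p = √[μ(2/r₁ − 1/a_t)] = 168.0 m/s.
Δv₁ = v_p − v_c1 = 29.65 m/s.
At r₂: circular v_c2 = √(μ/r₂) = 82.62 m/s; transfer-apoapsis v_a = √[μ(2/r₂ − 1/a_t)] = 59.90 m/s.
Δv₂ = v_c2 − v_a = 22.72 m/s.
Total Δv = Δv₁ + Δv₂ = 52.37 m/s.

Δv_total ≈ 52.4 m/s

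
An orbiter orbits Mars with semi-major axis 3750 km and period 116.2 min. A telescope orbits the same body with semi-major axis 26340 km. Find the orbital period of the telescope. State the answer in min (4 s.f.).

T₂ ≈ 2163 min

Kepler's third law: T² ∝ a³, so T₂ = T₁ (a₂/a₁)^(3/2).
a₂/a₁ = 7.024, (a₂/a₁)^(3/2) = 18.62.
T₂ = 116.2 × 18.62 = 2163 min.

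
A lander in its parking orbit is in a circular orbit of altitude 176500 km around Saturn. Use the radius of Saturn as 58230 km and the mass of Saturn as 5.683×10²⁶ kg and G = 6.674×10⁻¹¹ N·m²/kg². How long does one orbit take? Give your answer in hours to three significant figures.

μ = GM = 6.674×10⁻¹¹ × 5.683×10²⁶ = 3.793×10¹⁶ m³/s².
r = 58230 + 176500 = 234730 km = 2.3473×10⁸ m.
Kepler's third law: T = 2π√(r³/μ) = 2π√((2.347×10⁸)³ / 3.793×10¹⁶).
r³/μ = 3.410×10⁸ s², so T = 2π × 1.847×10⁴ = 1.160×10⁵ s.
Converting: 1.160×10⁵ s ÷ 3600 = 32.23 hours.

T ≈ 32.2 hours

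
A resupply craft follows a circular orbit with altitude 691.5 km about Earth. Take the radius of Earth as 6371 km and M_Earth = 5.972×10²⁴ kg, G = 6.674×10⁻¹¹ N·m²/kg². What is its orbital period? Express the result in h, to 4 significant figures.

T ≈ 1.641 h

μ = GM = 6.674×10⁻¹¹ × 5.972×10²⁴ = 3.986×10¹⁴ m³/s².
r = 6371 + 691.5 = 7062.5 km = 7.0625×10⁶ m.
Kepler's third law: T = 2π√(r³/μ) = 2π√((7.062×10⁶)³ / 3.986×10¹⁴).
r³/μ = 8.838×10⁵ s², so T = 2π × 9.401×10² = 5.907×10³ s.
Converting: 5.907×10³ s ÷ 3600 = 1.641 h.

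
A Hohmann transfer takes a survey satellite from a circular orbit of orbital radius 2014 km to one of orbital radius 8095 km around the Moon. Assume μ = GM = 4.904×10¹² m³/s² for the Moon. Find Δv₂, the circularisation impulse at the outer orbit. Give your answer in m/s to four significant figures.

Δv ≈ 287.0 m/s

r₁ = 2014 km = 2.014×10⁶ m.
r₂ = 8095 km = 8.095×10⁶ m.
Transfer ellipse a_t = (r₁ + r₂)/2 = 5.054×10⁶ m.
At r₁: circular v_c1 = √(μ/r₁) = 1560 m/s; transfer-perilune v_p = √[μ(2/r₁ − 1/a_t)] = 1975 m/s.
At r₂: circular v_c2 = √(μ/r₂) = 778.3 m/s; transfer-apolune v_a = √[μ(2/r₂ − 1/a_t)] = 491.3 m/s.
Δv₂ = v_c2 − v_a = 287.0 m/s.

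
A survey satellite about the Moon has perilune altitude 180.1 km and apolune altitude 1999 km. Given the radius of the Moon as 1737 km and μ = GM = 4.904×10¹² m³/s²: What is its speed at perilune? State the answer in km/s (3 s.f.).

v ≈ 1.84 km/s

r_p = 1737 + 180.1 = 1917.1 km = 1.9171×10⁶ m.
r_a = 1737 + 1999 = 3736.0 km = 3.7360×10⁶ m.
Semi-major axis a = (r_p + r_a)/2 = 2826.6 km = 2.827×10⁶ m.
Vis-viva: v² = μ(2/r − 1/a) = 4.904×10¹² × (1.043×10⁻⁶ − 3.538×10⁻⁷) = 3.381×10⁶ m²/s².
v = 1839 m/s = 1.839 km/s.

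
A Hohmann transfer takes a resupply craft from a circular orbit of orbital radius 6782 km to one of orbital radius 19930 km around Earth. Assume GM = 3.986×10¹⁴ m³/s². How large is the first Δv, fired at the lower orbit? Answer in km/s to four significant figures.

r₁ = 6782 km = 6.782×10⁶ m.
r₂ = 19930 km = 1.993×10⁷ m.
Transfer ellipse a_t = (r₁ + r₂)/2 = 1.336×10⁷ m.
At r₁: circular v_c1 = √(μ/r₁) = 7666 m/s; transfer-perigee v_p = √[μ(2/r₁ − 1/a_t)] = 9365 m/s.
Δv₁ = v_p − v_c1 = 1699 m/s.
= 1.699 km/s.

Δv ≈ 1.699 km/s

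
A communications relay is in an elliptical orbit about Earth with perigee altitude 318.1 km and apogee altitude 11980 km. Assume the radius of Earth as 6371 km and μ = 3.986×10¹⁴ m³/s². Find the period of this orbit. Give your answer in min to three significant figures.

r_p = 6371 + 318.1 = 6689.1 km = 6.6891×10⁶ m.
r_a = 6371 + 11980 = 18351 km = 1.8351×10⁷ m.
Semi-major axis a = (r_p + r_a)/2 = (6689.1 + 18351)/2 = 12520 km = 1.252×10⁷ m.
By Kepler's third law T = 2π√(a³/μ) = 2π × 2.219×10³ = 1.394×10⁴ s.
= 232.4 min.

T ≈ 232 min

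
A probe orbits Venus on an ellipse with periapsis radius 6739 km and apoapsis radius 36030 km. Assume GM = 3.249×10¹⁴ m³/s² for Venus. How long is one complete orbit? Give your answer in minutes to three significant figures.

T ≈ 575 minutes

Semi-major axis a = (r_p + r_a)/2 = (6739.0 + 36030)/2 = 21384 km = 2.138×10⁷ m.
By Kepler's third law T = 2π√(a³/μ) = 2π × 5.486×10³ = 3.447×10⁴ s.
= 574.5 minutes.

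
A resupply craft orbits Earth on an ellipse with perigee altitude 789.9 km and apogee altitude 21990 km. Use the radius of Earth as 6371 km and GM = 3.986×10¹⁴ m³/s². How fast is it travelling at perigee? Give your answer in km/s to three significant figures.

v ≈ 9.43 km/s

r_p = 6371 + 789.9 = 7160.9 km = 7.1609×10⁶ m.
r_a = 6371 + 21990 = 28361 km = 2.8361×10⁷ m.
Semi-major axis a = (r_p + r_a)/2 = 17761 km = 1.776×10⁷ m.
Vis-viva: v² = μ(2/r − 1/a) = 3.986×10¹⁴ × (2.793×10⁻⁷ − 5.630×10⁻⁸) = 8.888×10⁷ m²/s².
v = 9428 m/s = 9.428 km/s.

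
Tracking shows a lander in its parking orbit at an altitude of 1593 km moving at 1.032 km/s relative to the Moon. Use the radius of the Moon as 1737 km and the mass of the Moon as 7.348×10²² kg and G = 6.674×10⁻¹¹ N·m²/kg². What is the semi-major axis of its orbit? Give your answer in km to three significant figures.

a ≈ 2610 km

μ = GM = 6.674×10⁻¹¹ × 7.348×10²² = 4.904×10¹² m³/s².
r = 1737 + 1593 = 3330.0 km = 3.330×10⁶ m.
Specific orbital energy ε = v²/2 − μ/r = (1032)²/2 − 4.904×10¹²/3.330×10⁶ = -9.402×10⁵ J/kg.
Since ε = −μ/(2a), a = −μ/(2ε) = 2.608×10⁶ m = 2608.0 km.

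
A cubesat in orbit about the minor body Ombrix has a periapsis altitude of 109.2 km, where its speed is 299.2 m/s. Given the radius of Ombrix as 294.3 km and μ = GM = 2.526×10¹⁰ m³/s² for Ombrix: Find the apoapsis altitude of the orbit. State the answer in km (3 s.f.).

r_p = 294.3 + 109.2 = 403.50 km = 4.035×10⁵ m.
Specific energy ε = v²/2 − μ/r = -1.784×10⁴ J/kg, so a = −μ/(2ε) = 7.079×10⁵ m.
The apsides satisfy r_p + r_a = 2a, so the apoapsis radius is 2a − r_p = 1.012×10⁶ m = 1012.3 km.
Apoapsis altitude = 1012.3 − 294.3 = 717.97 km.

apoapsis altitude ≈ 718 km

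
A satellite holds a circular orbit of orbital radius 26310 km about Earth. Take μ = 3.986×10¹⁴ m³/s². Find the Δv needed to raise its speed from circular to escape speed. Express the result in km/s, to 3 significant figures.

r = 26310 km = 2.631×10⁷ m.
Circular speed v_c = √(μ/r) = 3892 m/s.
Escape speed v_esc = √(2μ/r) = √2 × v_c = 5505 m/s.
Δv = v_esc − v_c = 1612 m/s = 1.612 km/s.

Δv ≈ 1.61 km/s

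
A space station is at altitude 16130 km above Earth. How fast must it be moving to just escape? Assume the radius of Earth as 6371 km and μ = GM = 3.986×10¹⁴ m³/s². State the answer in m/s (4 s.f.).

r = 6371 + 16130 = 22501 km = 2.2501×10⁷ m.
Escape speed v_esc = √(2μ/r) = √(2 × 3.986×10¹⁴ / 2.250×10⁷) = √(3.543×10⁷) = 5952 m/s.

v_esc ≈ 5952 m/s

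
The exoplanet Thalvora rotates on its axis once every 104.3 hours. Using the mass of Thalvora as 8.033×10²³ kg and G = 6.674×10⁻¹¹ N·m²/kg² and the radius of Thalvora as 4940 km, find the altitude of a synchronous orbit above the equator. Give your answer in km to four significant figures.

h_sync ≈ 52700 km

μ = GM = 6.674×10⁻¹¹ × 8.033×10²³ = 5.361×10¹³ m³/s².
T = 104.3 hours = 3.755×10⁵ s.
A synchronous orbit has period T, so by Kepler's third law a = (μT²/4π²)^(1/3).
μT²/4π² = 5.361×10¹³ × (3.755×10⁵)² / 39.48 = 1.915×10²³ m³.
a = 5.764×10⁷ m = 57636 km.
Altitude h = a − R = 57636 − 4940 = 52696 km.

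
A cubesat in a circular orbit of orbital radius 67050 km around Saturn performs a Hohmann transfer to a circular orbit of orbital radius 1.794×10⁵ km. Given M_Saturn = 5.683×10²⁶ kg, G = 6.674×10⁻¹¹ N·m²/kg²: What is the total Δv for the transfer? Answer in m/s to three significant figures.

Δv_total ≈ 8730 m/s

μ = GM = 6.674×10⁻¹¹ × 5.683×10²⁶ = 3.793×10¹⁶ m³/s².
r₁ = 67050 km = 6.705×10⁷ m.
r₂ = 1.794×10⁵ km = 1.794×10⁸ m.
Transfer ellipse a_t = (r₁ + r₂)/2 = 1.232×10⁸ m.
At r₁: circular v_c1 = √(μ/r₁) = 23780 m/s; transfer-perikrone v_p = √[μ(2/r₁ − 1/a_t)] = 28700 m/s.
Δv₁ = v_p − v_c1 = 4914 m/s.
At r₂: circular v_c2 = √(μ/r₂) = 14540 m/s; transfer-apokrone v_a = √[μ(2/r₂ − 1/a_t)] = 10730 m/s.
Δv₂ = v_c2 − v_a = 3815 m/s.
Total Δv = Δv₁ + Δv₂ = 8728 m/s.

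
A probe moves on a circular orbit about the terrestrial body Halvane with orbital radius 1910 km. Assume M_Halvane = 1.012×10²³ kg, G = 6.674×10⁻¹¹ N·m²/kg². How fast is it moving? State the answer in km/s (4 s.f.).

v ≈ 1.880 km/s

μ = GM = 6.674×10⁻¹¹ × 1.012×10²³ = 6.754×10¹² m³/s².
r = 1910 km = 1.910×10⁶ m.
For a circular orbit v = √(μ/r) = √(6.754×10¹² / 1.910×10⁶) = √(3.536×10⁶) = 1880 m/s.
That is 1.880 km/s.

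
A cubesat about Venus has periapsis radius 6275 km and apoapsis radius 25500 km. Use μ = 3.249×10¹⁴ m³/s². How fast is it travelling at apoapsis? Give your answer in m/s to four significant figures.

v ≈ 2243 m/s

Semi-major axis a = (r_p + r_a)/2 = 15888 km = 1.589×10⁷ m.
Vis-viva: v² = μ(2/r − 1/a) = 3.249×10¹⁴ × (7.843×10⁻⁸ − 6.294×10⁻⁸) = 5.032×10⁶ m²/s².
v = 2243 m/s.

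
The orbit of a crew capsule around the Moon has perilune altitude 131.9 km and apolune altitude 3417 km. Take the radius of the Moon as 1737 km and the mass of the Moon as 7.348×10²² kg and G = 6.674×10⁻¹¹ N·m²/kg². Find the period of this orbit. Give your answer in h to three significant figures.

T ≈ 5.19 h

μ = GM = 6.674×10⁻¹¹ × 7.348×10²² = 4.904×10¹² m³/s².
r_p = 1737 + 131.9 = 1868.9 km = 1.8689×10⁶ m.
r_a = 1737 + 3417 = 5154.0 km = 5.1540×10⁶ m.
Semi-major axis a = (r_p + r_a)/2 = (1868.9 + 5154.0)/2 = 3511.4 km = 3.511×10⁶ m.
By Kepler's third law T = 2π√(a³/μ) = 2π × 2.971×10³ = 1.867×10⁴ s.
= 5.186 h.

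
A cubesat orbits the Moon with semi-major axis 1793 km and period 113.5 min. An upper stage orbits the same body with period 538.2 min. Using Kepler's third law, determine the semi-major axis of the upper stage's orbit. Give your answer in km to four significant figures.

a₂ ≈ 5061 km

Kepler's third law: a³ ∝ T², so a₂ = a₁ (T₂/T₁)^(2/3).
T₂/T₁ = 4.742, (T₂/T₁)^(2/3) = 2.822.
a₂ = 1793 × 2.822 = 5061 km.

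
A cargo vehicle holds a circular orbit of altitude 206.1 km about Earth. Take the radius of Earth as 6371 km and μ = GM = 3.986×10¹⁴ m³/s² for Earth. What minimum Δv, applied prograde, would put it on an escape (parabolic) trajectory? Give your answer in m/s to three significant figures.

r = 6371 + 206.1 = 6577.1 km = 6.5771×10⁶ m.
Circular speed v_c = √(μ/r) = 7785 m/s.
Escape speed v_esc = √(2μ/r) = √2 × v_c = 11010 m/s.
Δv = v_esc − v_c = 3225 m/s.

Δv ≈ 3220 m/s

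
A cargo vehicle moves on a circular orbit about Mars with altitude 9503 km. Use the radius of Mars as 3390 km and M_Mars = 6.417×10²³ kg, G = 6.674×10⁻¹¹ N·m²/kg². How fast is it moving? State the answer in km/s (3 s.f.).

μ = GM = 6.674×10⁻¹¹ × 6.417×10²³ = 4.283×10¹³ m³/s².
r = 3390 + 9503 = 12893 km = 1.2893×10⁷ m.
For a circular orbit v = √(μ/r) = √(4.283×10¹³ / 1.289×10⁷) = √(3.322×10⁶) = 1823 m/s.
That is 1.823 km/s.

v ≈ 1.82 km/s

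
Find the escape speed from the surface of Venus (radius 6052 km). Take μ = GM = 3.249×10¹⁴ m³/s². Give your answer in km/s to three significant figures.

r = R = 6.052×10⁶ m.
Escape speed v_esc = √(2μ/r) = √(2 × 3.249×10¹⁴ / 6.052×10⁶) = √(1.074×10⁸) = 10360 m/s.
= 10.36 km/s.

v_esc ≈ 10.4 km/s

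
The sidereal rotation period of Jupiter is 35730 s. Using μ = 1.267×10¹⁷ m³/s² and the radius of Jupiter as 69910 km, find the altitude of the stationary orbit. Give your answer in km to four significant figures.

h_sync ≈ 90110 km

A synchronous orbit has period T, so by Kepler's third law a = (μT²/4π²)^(1/3).
μT²/4π² = 1.267×10¹⁷ × (3.573×10⁴)² / 39.48 = 4.097×10²⁴ m³.
a = 1.600×10⁸ m = 1.6002×10⁵ km.
Altitude h = a − R = 1.6002×10⁵ − 69910 = 90105 km.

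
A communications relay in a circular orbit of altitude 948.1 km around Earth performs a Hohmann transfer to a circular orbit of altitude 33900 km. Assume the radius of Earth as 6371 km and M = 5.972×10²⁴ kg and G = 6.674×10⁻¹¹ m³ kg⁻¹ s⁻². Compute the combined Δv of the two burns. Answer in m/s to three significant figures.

Δv_total ≈ 3620 m/s

μ = GM = 6.674×10⁻¹¹ × 5.972×10²⁴ = 3.986×10¹⁴ m³/s².
r₁ = 6371 + 948.1 = 7319.1 km = 7.3191×10⁶ m.
r₂ = 6371 + 33900 = 40271 km = 4.0271×10⁷ m.
Transfer ellipse a_t = (r₁ + r₂)/2 = 2.380×10⁷ m.
At r₁: circular v_c1 = √(μ/r₁) = 7379 m/s; transfer-perigee v_p = √[μ(2/r₁ − 1/a_t)] = 9600 m/s.
Δv₁ = v_p − v_c1 = 2221 m/s.
At r₂: circular v_c2 = √(μ/r₂) = 3146 m/s; transfer-apogee v_a = √[μ(2/r₂ − 1/a_t)] = 1745 m/s.
Δv₂ = v_c2 − v_a = 1401 m/s.
Total Δv = Δv₁ + Δv₂ = 3622 m/s.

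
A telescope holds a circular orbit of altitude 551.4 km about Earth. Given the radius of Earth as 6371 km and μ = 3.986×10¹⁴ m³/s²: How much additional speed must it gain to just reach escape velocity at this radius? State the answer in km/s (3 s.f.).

r = 6371 + 551.4 = 6922.4 km = 6.9224×10⁶ m.
Circular speed v_c = √(μ/r) = 7588 m/s.
Escape speed v_esc = √(2μ/r) = √2 × v_c = 10730 m/s.
Δv = v_esc − v_c = 3143 m/s = 3.143 km/s.

Δv ≈ 3.14 km/s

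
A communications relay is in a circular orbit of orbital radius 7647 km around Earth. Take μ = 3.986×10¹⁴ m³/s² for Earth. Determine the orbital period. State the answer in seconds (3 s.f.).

T ≈ 6650 seconds

r = 7647 km = 7.647×10⁶ m.
Kepler's third law: T = 2π√(r³/μ) = 2π√((7.647×10⁶)³ / 3.986×10¹⁴).
r³/μ = 1.122×10⁶ s², so T = 2π × 1.059×10³ = 6.655×10³ s.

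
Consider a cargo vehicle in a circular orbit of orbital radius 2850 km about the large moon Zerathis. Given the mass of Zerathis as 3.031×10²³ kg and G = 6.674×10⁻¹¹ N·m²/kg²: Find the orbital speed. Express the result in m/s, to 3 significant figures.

μ = GM = 6.674×10⁻¹¹ × 3.031×10²³ = 2.023×10¹³ m³/s².
r = 2850 km = 2.850×10⁶ m.
For a circular orbit v = √(μ/r) = √(2.023×10¹³ / 2.850×10⁶) = √(7.098×10⁶) = 2664 m/s.

v ≈ 2660 m/s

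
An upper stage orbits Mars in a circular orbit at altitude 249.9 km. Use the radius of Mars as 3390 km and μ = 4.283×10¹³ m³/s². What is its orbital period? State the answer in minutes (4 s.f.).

r = 3390 + 249.9 = 3639.9 km = 3.6399×10⁶ m.
Kepler's third law: T = 2π√(r³/μ) = 2π√((3.640×10⁶)³ / 4.283×10¹³).
r³/μ = 1.126×10⁶ s², so T = 2π × 1.061×10³ = 6.667×10³ s.
Converting: 6.667×10³ s ÷ 60.00 = 111.1 minutes.

T ≈ 111.1 minutes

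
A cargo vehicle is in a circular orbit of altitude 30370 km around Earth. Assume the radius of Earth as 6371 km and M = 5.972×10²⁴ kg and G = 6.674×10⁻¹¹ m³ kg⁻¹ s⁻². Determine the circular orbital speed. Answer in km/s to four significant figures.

v ≈ 3.294 km/s

μ = GM = 6.674×10⁻¹¹ × 5.972×10²⁴ = 3.986×10¹⁴ m³/s².
r = 6371 + 30370 = 36741 km = 3.6741×10⁷ m.
For a circular orbit v = √(μ/r) = √(3.986×10¹⁴ / 3.674×10⁷) = √(1.085×10⁷) = 3294 m/s.
That is 3.294 km/s.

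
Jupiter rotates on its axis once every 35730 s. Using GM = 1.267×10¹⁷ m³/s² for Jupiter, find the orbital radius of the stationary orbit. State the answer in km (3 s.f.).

A synchronous orbit has period T, so by Kepler's third law a = (μT²/4π²)^(1/3).
μT²/4π² = 1.267×10¹⁷ × (3.573×10⁴)² / 39.48 = 4.097×10²⁴ m³.
a = 1.600×10⁸ m = 1.6002×10⁵ km.

r_sync ≈ 1.60×10⁵ km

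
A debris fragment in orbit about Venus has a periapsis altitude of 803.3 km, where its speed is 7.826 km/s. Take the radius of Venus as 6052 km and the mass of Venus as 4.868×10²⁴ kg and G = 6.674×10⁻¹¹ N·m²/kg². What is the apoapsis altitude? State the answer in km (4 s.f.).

apoapsis altitude ≈ 6467 km

μ = GM = 6.674×10⁻¹¹ × 4.868×10²⁴ = 3.249×10¹⁴ m³/s².
r_p = 6052 + 803.3 = 6855.3 km = 6.855×10⁶ m.
Specific energy ε = v²/2 − μ/r = -1.677×10⁷ J/kg, so a = −μ/(2ε) = 9.687×10⁶ m.
The apsides satisfy r_p + r_a = 2a, so the apoapsis radius is 2a − r_p = 1.252×10⁷ m = 12519 km.
Apoapsis altitude = 12519 − 6052 = 6466.7 km.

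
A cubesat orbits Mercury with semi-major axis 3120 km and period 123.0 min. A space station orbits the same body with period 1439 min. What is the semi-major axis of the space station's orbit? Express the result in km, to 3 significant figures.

a₂ ≈ 16100 km

Kepler's third law: a³ ∝ T², so a₂ = a₁ (T₂/T₁)^(2/3).
T₂/T₁ = 11.70, (T₂/T₁)^(2/3) = 5.154.
a₂ = 3120 × 5.154 = 16080 km.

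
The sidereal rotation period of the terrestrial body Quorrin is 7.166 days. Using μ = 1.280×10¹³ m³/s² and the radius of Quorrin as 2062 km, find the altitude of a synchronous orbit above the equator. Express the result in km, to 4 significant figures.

T = 7.166 days = 6.191×10⁵ s.
A synchronous orbit has period T, so by Kepler's third law a = (μT²/4π²)^(1/3).
μT²/4π² = 1.280×10¹³ × (6.191×10⁵)² / 39.48 = 1.243×10²³ m³.
a = 4.990×10⁷ m = 49905 km.
Altitude h = a − R = 49905 − 2062 = 47843 km.

h_sync ≈ 47840 km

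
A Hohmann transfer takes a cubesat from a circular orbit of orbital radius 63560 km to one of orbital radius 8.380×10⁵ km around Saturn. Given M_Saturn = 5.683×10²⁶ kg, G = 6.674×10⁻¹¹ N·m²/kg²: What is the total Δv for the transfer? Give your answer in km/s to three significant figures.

μ = GM = 6.674×10⁻¹¹ × 5.683×10²⁶ = 3.793×10¹⁶ m³/s².
r₁ = 63560 km = 6.356×10⁷ m.
r₂ = 8.380×10⁵ km = 8.380×10⁸ m.
Transfer ellipse a_t = (r₁ + r₂)/2 = 4.508×10⁸ m.
At r₁: circular v_c1 = √(μ/r₁) = 24430 m/s; transfer-perikrone v_p = √[μ(2/r₁ − 1/a_t)] = 33310 m/s.
Δv₁ = v_p − v_c1 = 8878 m/s.
At r₂: circular v_c2 = √(μ/r₂) = 6728 m/s; transfer-apokrone v_a = √[μ(2/r₂ − 1/a_t)] = 2526 m/s.
Δv₂ = v_c2 − v_a = 4201 m/s.
Total Δv = Δv₁ + Δv₂ = 13080 m/s = 13.08 km/s.

Δv_total ≈ 13.1 km/s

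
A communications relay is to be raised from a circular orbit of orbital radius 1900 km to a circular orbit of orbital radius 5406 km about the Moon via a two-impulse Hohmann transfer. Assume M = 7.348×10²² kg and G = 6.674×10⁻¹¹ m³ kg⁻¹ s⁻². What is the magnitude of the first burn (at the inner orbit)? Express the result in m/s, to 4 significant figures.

μ = GM = 6.674×10⁻¹¹ × 7.348×10²² = 4.904×10¹² m³/s².
r₁ = 1900 km = 1.900×10⁶ m.
r₂ = 5406 km = 5.406×10⁶ m.
Transfer ellipse a_t = (r₁ + r₂)/2 = 3.653×10⁶ m.
At r₁: circular v_c1 = √(μ/r₁) = 1607 m/s; transfer-perilune v_p = √[μ(2/r₁ − 1/a_t)] = 1954 m/s.
Δv₁ = v_p − v_c1 = 347.8 m/s.

Δv ≈ 347.8 m/s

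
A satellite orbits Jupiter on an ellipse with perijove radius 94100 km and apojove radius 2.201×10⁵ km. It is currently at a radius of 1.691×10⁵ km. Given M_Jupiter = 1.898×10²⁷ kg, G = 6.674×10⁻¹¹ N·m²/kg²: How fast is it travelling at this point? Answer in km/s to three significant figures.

v ≈ 26.3 km/s

μ = GM = 6.674×10⁻¹¹ × 1.898×10²⁷ = 1.267×10¹⁷ m³/s².
Semi-major axis a = (r_p + r_a)/2 = 1.5710×10⁵ km = 1.571×10⁸ m.
Vis-viva: v² = μ(2/r − 1/a) = 1.267×10¹⁷ × (1.183×10⁻⁸ − 6.365×10⁻⁹) = 6.919×10⁸ m²/s².
v = 26300 m/s = 26.30 km/s.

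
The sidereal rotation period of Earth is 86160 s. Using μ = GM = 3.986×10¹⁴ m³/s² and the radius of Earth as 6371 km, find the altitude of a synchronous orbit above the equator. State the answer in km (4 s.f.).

h_sync ≈ 35790 km

A synchronous orbit has period T, so by Kepler's third law a = (μT²/4π²)^(1/3).
μT²/4π² = 3.986×10¹⁴ × (8.616×10⁴)² / 39.48 = 7.495×10²² m³.
a = 4.216×10⁷ m = 42163 km.
Altitude h = a − R = 42163 − 6371 = 35792 km.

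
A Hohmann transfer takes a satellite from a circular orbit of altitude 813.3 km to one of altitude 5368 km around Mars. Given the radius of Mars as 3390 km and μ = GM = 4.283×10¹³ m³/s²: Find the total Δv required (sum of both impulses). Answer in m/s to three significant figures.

r₁ = 3390 + 813.3 = 4203.3 km = 4.2033×10⁶ m.
r₂ = 3390 + 5368 = 8758.0 km = 8.7580×10⁶ m.
Transfer ellipse a_t = (r₁ + r₂)/2 = 6.481×10⁶ m.
At r₁: circular v_c1 = √(μ/r₁) = 3192 m/s; transfer-periapsis v_p = √[μ(2/r₁ − 1/a_t)] = 3711 m/s.
Δv₁ = v_p − v_c1 = 518.7 m/s.
At r₂: circular v_c2 = √(μ/r₂) = 2211 m/s; transfer-apoapsis v_a = √[μ(2/r₂ − 1/a_t)] = 1781 m/s.
Δv₂ = v_c2 − v_a = 430.4 m/s.
Total Δv = Δv₁ + Δv₂ = 949.2 m/s.

Δv_total ≈ 949 m/s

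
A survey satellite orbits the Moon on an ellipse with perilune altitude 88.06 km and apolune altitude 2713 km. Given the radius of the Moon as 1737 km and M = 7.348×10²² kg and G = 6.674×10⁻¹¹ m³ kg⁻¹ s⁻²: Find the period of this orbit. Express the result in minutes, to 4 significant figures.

T ≈ 262.8 minutes

μ = GM = 6.674×10⁻¹¹ × 7.348×10²² = 4.904×10¹² m³/s².
r_p = 1737 + 88.06 = 1825.1 km = 1.8251×10⁶ m.
r_a = 1737 + 2713 = 4450.0 km = 4.4500×10⁶ m.
Semi-major axis a = (r_p + r_a)/2 = (1825.1 + 4450.0)/2 = 3137.5 km = 3.138×10⁶ m.
By Kepler's third law T = 2π√(a³/μ) = 2π × 2.510×10³ = 1.577×10⁴ s.
= 262.8 minutes.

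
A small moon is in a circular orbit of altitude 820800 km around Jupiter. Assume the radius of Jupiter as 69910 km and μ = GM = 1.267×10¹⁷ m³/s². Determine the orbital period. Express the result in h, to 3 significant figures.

T ≈ 130 h

r = 69910 + 820800 = 890710 km = 8.9071×10⁸ m.
Kepler's third law: T = 2π√(r³/μ) = 2π√((8.907×10⁸)³ / 1.267×10¹⁷).
r³/μ = 5.577×10⁹ s², so T = 2π × 7.468×10⁴ = 4.692×10⁵ s.
Converting: 4.692×10⁵ s ÷ 3600 = 130.3 h.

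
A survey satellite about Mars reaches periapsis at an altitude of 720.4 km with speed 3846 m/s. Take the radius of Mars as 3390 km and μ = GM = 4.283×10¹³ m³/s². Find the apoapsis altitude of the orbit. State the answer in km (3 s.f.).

r_p = 3390 + 720.4 = 4110.4 km = 4.110×10⁶ m.
Specific energy ε = v²/2 − μ/r = -3.024×10⁶ J/kg, so a = −μ/(2ε) = 7.082×10⁶ m.
The apsides satisfy r_p + r_a = 2a, so the apoapsis radius is 2a − r_p = 1.005×10⁷ m = 10053 km.
Apoapsis altitude = 10053 − 3390 = 6662.7 km.

apoapsis altitude ≈ 6660 km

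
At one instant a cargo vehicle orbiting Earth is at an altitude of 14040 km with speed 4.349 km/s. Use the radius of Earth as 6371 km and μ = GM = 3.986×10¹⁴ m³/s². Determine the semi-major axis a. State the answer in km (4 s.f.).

a ≈ 19790 km

r = 6371 + 14040 = 20411 km = 2.041×10⁷ m.
Vis-viva rearranged: 1/a = 2/r − v²/μ = 9.799×10⁻⁸ − 4.745×10⁻⁸ = 5.054×10⁻⁸ m⁻¹.
a = 1.979×10⁷ m = 19788 km.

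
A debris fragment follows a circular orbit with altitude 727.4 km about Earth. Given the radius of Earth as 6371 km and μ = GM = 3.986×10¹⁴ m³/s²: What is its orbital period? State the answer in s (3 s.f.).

T ≈ 5950 s

r = 6371 + 727.4 = 7098.4 km = 7.0984×10⁶ m.
Kepler's third law: T = 2π√(r³/μ) = 2π√((7.098×10⁶)³ / 3.986×10¹⁴).
r³/μ = 8.973×10⁵ s², so T = 2π × 9.473×10² = 5.952×10³ s.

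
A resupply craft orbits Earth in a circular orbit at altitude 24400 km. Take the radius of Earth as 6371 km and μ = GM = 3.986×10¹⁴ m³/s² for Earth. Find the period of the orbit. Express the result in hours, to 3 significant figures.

r = 6371 + 24400 = 30771 km = 3.0771×10⁷ m.
Kepler's third law: T = 2π√(r³/μ) = 2π√((3.077×10⁷)³ / 3.986×10¹⁴).
r³/μ = 7.309×10⁷ s², so T = 2π × 8.550×10³ = 5.372×10⁴ s.
Converting: 5.372×10⁴ s ÷ 3600 = 14.92 hours.

T ≈ 14.9 hours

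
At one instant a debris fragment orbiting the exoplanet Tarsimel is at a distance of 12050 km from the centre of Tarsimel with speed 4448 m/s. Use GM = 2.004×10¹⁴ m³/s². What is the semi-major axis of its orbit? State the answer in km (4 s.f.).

r = 1.205×10⁷ m.
Specific orbital energy ε = v²/2 − μ/r = (4448)²/2 − 2.004×10¹⁴/1.205×10⁷ = -6.738×10⁶ J/kg.
Since ε = −μ/(2a), a = −μ/(2ε) = 1.487×10⁷ m = 14870 km.

a ≈ 14870 km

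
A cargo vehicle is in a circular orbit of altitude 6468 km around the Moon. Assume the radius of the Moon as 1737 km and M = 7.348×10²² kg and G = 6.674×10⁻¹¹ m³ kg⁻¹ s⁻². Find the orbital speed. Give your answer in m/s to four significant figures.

μ = GM = 6.674×10⁻¹¹ × 7.348×10²² = 4.904×10¹² m³/s².
r = 1737 + 6468 = 8205.0 km = 8.2050×10⁶ m.
For a circular orbit v = √(μ/r) = √(4.904×10¹² / 8.205×10⁶) = √(5.977×10⁵) = 773.1 m/s.

v ≈ 773.1 m/s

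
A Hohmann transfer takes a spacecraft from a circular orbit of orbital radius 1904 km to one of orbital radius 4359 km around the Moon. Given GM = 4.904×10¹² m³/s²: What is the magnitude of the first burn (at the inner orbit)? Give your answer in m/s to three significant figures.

r₁ = 1904 km = 1.904×10⁶ m.
r₂ = 4359 km = 4.359×10⁶ m.
Transfer ellipse a_t = (r₁ + r₂)/2 = 3.132×10⁶ m.
At r₁: circular v_c1 = √(μ/r₁) = 1605 m/s; transfer-perilune v_p = √[μ(2/r₁ − 1/a_t)] = 1893 m/s.
Δv₁ = v_p − v_c1 = 288.6 m/s.

Δv ≈ 289 m/s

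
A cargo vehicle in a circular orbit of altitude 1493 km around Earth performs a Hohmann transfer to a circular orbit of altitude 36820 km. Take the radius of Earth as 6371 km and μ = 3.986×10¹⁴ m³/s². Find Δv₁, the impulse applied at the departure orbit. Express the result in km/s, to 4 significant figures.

Δv ≈ 2.141 km/s

r₁ = 6371 + 1493 = 7864.0 km = 7.8640×10⁶ m.
r₂ = 6371 + 36820 = 43191 km = 4.3191×10⁷ m.
Transfer ellipse a_t = (r₁ + r₂)/2 = 2.553×10⁷ m.
At r₁: circular v_c1 = √(μ/r₁) = 7119 m/s; transfer-perigee v_p = √[μ(2/r₁ − 1/a_t)] = 9261 m/s.
Δv₁ = v_p − v_c1 = 2141 m/s.
= 2.141 km/s.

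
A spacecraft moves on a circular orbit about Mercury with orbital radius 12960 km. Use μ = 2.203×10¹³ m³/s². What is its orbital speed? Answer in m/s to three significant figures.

r = 12960 km = 1.296×10⁷ m.
For a circular orbit v = √(μ/r) = √(2.203×10¹³ / 1.296×10⁷) = √(1.700×10⁶) = 1304 m/s.

v ≈ 1300 m/s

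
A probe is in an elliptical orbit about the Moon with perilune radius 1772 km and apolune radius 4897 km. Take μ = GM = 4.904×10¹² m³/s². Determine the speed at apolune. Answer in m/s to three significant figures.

Semi-major axis a = (r_p + r_a)/2 = 3334.5 km = 3.334×10⁶ m.
Vis-viva: v² = μ(2/r − 1/a) = 4.904×10¹² × (4.084×10⁻⁷ − 2.999×10⁻⁷) = 5.322×10⁵ m²/s².
v = 729.5 m/s.

v ≈ 730 m/s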